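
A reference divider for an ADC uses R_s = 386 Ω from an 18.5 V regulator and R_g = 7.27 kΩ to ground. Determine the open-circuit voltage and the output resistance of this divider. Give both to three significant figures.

V_th = 17.6 V, R_th = 367 Ω

V_th is the open-circuit tap voltage: 18.5 × 7270/(386 + 7270) = 17.6 V.
With the supply zeroed, R_s and R_g appear in parallel from the tap: R_th = R_s‖R_g = (386 × 7270)/7656 = 367 Ω.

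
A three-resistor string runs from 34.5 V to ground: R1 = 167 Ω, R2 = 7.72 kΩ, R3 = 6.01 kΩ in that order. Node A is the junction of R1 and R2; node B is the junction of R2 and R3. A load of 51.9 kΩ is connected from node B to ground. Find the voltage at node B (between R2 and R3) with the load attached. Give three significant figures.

V ≈ 14.0 V

At node B, R3 is in parallel with the load: R3‖R_L = 5386 Ω.
Below node A the resistance is R2 + (R3‖R_L) = 13110 Ω, so V_A = 34.5 × 13110/13270 = 34.07 V.
Then V_B = V_A × (R3‖R_L)/(R2 + R3‖R_L) = 34.07 × 5386/13110 = 14.0 V.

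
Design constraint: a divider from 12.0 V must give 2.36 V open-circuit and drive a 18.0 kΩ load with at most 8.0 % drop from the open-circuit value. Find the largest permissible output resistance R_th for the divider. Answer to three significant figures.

R_th ≤ 1.57 kΩ

Loading drop = R_th/(R_th + R_L) ≤ 0.0800, so R_th ≤ R_L · ε/(1−ε) = 18.0 kΩ × 0.0800/0.9200 = 1.57 kΩ.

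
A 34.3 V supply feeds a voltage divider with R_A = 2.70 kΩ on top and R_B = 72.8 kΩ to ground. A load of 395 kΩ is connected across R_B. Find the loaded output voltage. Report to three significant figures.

V_out ≈ 32.9 V

The load sits in parallel with R_B: R_B‖R_L = (72.8 × 395) / (72.8 + 395) = 61.47 kΩ.
V_out = 34.3 × 61.47 / (2.70 + 61.47) = 34.3 × 61.47/64.17 = 32.9 V.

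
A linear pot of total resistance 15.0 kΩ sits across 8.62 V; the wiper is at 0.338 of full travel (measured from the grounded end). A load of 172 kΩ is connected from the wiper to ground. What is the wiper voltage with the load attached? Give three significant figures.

The wiper splits the pot into (1−α)R = 9.930 kΩ above and αR = 5.070 kΩ below.
Lower section ‖ load = 4.925 kΩ.
V_wiper = 8.62 × 4.925/(9.930 + 4.925) = 2.86 V.

V ≈ 2.86 V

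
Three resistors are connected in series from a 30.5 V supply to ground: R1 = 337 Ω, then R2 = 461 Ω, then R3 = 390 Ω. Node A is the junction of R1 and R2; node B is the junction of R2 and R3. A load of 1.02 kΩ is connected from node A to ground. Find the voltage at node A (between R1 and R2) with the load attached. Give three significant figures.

V ≈ 17.7 V

Below node A the series string R2+R3 = 851.0 Ω sits in parallel with the 1020 Ω load: 463.9 Ω.
V_A = 30.5 × 463.9/(337 + 463.9) = 17.7 V.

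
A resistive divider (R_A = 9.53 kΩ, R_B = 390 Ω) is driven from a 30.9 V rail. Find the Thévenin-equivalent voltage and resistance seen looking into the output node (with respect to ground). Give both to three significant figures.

V_th = 1.21 V, R_th = 375 Ω

V_th is the open-circuit tap voltage: 30.9 × 390/(9530 + 390) = 1.21 V.
With the supply zeroed, R_A and R_B appear in parallel from the tap: R_th = R_A‖R_B = (9530 × 390)/9920 = 375 Ω.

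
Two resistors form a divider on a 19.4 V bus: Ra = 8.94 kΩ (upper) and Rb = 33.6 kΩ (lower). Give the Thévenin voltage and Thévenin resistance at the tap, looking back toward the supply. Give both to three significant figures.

V_th = 15.3 V, R_th = 7.06 kΩ

V_th is the open-circuit tap voltage: 19.4 × 33.6/(8.94 + 33.6) = 15.3 V.
With the supply zeroed, Ra and Rb appear in parallel from the tap: R_th = Ra‖Rb = (8.94 × 33.6)/42.54 = 7.06 kΩ.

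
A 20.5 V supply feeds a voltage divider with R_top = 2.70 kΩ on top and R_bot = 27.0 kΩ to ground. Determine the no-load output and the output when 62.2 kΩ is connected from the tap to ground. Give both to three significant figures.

Open-circuit: V = 20.5 × 27.0/(2.70 + 27.0) = 18.6 V.
With the load, R_bot becomes R_bot‖R_L = 18.83 kΩ, so V = 20.5 × 18.83/21.53 = 17.9 V.

Unloaded: 18.6 V; loaded: 17.9 V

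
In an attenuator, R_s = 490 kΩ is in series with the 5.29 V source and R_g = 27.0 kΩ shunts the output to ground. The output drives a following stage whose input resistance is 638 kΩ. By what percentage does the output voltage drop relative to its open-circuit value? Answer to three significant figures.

The divider's output (Thévenin) resistance is R_s‖R_g = 25.59 kΩ.
Fractional drop under load = R_th/(R_th + R_L) = 25.59 / (25.59 + 638) = 0.03856.
So the output falls by 3.86 %.

3.86 %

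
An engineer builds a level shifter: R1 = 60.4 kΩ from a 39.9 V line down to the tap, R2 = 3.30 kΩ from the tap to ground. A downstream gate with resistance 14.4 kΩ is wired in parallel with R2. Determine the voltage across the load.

V_out ≈ 1.70 V

The load sits in parallel with R2: R2‖R_L = (3.30 × 14.4) / (3.30 + 14.4) = 2.685 kΩ.
V_out = 39.9 × 2.685 / (60.4 + 2.685) = 39.9 × 2.685/63.08 = 1.70 V.
(Unloaded it would have been 2.07 V.)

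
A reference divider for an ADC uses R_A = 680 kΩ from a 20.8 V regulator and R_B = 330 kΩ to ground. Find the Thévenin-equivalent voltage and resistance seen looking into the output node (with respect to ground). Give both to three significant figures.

V_th = 6.80 V, R_th = 222 kΩ

V_th is the open-circuit tap voltage: 20.8 × 330/(680 + 330) = 6.80 V.
With the supply zeroed, R_A and R_B appear in parallel from the tap: R_th = R_A‖R_B = (680 × 330)/1010 = 222 kΩ.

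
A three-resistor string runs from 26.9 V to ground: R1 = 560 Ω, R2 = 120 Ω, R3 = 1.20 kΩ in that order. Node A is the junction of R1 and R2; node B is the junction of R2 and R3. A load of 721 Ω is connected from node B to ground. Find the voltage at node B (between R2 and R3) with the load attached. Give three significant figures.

V ≈ 10.7 V

At node B, R3 is in parallel with the load: R3‖R_L = 450.4 Ω.
Below node A the resistance is R2 + (R3‖R_L) = 570.4 Ω, so V_A = 26.9 × 570.4/1130 = 13.57 V.
Then V_B = V_A × (R3‖R_L)/(R2 + R3‖R_L) = 13.57 × 450.4/570.4 = 10.7 V.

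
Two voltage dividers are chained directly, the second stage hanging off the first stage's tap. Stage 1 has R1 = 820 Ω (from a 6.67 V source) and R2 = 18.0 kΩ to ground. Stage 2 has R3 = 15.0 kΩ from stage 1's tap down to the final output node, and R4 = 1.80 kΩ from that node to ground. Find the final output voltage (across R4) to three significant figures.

Stage 2 presents R3+R4 = 16800 Ω as a load on stage 1's tap.
Stage 1's lower leg becomes R2‖(R3+R4) = 8690 Ω, so V_mid = 6.67 × 8690/9510 = 6.095 V.
Stage 2 is itself unloaded: V_out = V_mid × R4/(R3+R4) = 6.095 × 1800/16800 = 0.653 V.

V_out ≈ 0.653 V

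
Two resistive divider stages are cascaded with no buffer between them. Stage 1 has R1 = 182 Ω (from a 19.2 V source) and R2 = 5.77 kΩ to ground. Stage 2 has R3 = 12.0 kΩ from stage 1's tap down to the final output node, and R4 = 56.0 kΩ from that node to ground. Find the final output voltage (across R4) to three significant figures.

V_out ≈ 15.3 V

Stage 2 presents R3+R4 = 68000 Ω as a load on stage 1's tap.
Stage 1's lower leg becomes R2‖(R3+R4) = 5319 Ω, so V_mid = 19.2 × 5319/5501 = 18.56 V.
Stage 2 is itself unloaded: V_out = V_mid × R4/(R3+R4) = 18.56 × 56000/68000 = 15.3 V.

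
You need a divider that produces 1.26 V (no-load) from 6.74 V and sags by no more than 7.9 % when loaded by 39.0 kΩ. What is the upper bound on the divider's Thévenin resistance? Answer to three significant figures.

R_th ≤ 3.35 kΩ

Loading drop = R_th/(R_th + R_L) ≤ 0.0790, so R_th ≤ R_L · ε/(1−ε) = 39.0 kΩ × 0.0790/0.9210 = 3.35 kΩ.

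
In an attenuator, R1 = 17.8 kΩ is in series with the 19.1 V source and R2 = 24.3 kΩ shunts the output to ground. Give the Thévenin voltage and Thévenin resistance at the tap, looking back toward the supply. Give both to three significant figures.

V_th is the open-circuit tap voltage: 19.1 × 24.3/(17.8 + 24.3) = 11.0 V.
With the supply zeroed, R1 and R2 appear in parallel from the tap: R_th = R1‖R2 = (17.8 × 24.3)/42.10 = 10.3 kΩ.

V_th = 11.0 V, R_th = 10.3 kΩ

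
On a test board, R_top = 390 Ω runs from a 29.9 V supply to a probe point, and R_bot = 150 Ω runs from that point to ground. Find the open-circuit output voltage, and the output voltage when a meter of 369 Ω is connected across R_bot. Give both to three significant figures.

Open-circuit: V = 29.9 × 150/(390 + 150) = 8.31 V.
With the load, R_bot becomes R_bot‖R_L = 106.6 Ω, so V = 29.9 × 106.6/496.6 = 6.42 V.

Unloaded: 8.31 V; loaded: 6.42 V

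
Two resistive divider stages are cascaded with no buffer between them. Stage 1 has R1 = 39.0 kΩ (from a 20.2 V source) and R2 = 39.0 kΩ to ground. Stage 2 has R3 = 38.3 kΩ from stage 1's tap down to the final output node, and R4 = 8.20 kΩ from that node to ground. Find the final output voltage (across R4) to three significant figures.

V_out ≈ 1.25 V

Stage 2 presents R3+R4 = 46.50 kΩ as a load on stage 1's tap.
Stage 1's lower leg becomes R2‖(R3+R4) = 21.21 kΩ, so V_mid = 20.2 × 21.21/60.21 = 7.116 V.
Stage 2 is itself unloaded: V_out = V_mid × R4/(R3+R4) = 7.116 × 8.20/46.50 = 1.25 V.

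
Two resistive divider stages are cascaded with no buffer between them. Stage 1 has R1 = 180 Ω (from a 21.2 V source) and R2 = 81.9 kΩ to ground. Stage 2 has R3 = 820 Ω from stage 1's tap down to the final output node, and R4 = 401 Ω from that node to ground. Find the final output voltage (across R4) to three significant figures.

V_out ≈ 6.06 V

Stage 2 presents R3+R4 = 1221 Ω as a load on stage 1's tap.
Stage 1's lower leg becomes R2‖(R3+R4) = 1203 Ω, so V_mid = 21.2 × 1203/1383 = 18.44 V.
Stage 2 is itself unloaded: V_out = V_mid × R4/(R3+R4) = 18.44 × 401/1221 = 6.06 V.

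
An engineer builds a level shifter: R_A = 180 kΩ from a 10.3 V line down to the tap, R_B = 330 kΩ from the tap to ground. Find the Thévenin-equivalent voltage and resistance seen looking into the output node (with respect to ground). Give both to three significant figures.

V_th = 6.66 V, R_th = 116 kΩ

V_th is the open-circuit tap voltage: 10.3 × 330/(180 + 330) = 6.66 V.
With the supply zeroed, R_A and R_B appear in parallel from the tap: R_th = R_A‖R_B = (180 × 330)/510.0 = 116 kΩ.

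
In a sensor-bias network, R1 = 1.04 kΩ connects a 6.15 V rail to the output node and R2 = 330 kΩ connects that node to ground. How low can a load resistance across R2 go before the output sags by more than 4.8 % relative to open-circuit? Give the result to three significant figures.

R_L(min) ≈ 20.6 kΩ

Output resistance R_th = R1‖R2 = (1.04 × 330)/331.0 = 1.037 kΩ.
The fractional drop is R_th/(R_th + R_L); requiring this ≤ 0.0480 gives R_L ≥ R_th(1/0.0480 − 1) = 1.037 × 19.83 = 20.6 kΩ.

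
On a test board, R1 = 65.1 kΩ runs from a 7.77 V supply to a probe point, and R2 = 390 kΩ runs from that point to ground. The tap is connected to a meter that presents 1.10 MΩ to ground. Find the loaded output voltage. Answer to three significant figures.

V_out ≈ 6.34 V

The load sits in parallel with R2: R2‖R_L = (390 × 1100) / (390 + 1100) = 287.9 kΩ.
V_out = 7.77 × 287.9 / (65.1 + 287.9) = 7.77 × 287.9/353.0 = 6.34 V.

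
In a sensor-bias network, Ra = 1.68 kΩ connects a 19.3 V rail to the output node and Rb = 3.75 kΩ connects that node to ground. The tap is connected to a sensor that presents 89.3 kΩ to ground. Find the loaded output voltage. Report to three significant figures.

V_out ≈ 13.2 V

The load sits in parallel with Rb: Rb‖R_L = (3.75 × 89.3) / (3.75 + 89.3) = 3.599 kΩ.
V_out = 19.3 × 3.599 / (1.68 + 3.599) = 19.3 × 3.599/5.279 = 13.2 V.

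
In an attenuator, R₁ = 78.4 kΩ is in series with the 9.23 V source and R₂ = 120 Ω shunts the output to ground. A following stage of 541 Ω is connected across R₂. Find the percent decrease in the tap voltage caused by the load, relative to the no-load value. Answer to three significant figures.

Unloaded V = 9.23 × 120/78520 = 0.01411 V.
Loaded: R₂‖R_L = 98.21 Ω, giving V = 9.23 × 98.21/78500 = 0.01155 V.
Drop = (0.01411 − 0.01155) / 0.01411 = 18.1 %.

18.1 %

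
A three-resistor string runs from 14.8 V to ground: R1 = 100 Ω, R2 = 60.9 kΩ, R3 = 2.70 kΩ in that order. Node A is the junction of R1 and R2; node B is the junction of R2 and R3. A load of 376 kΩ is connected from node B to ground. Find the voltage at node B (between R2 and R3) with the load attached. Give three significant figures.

At node B, R3 is in parallel with the load: R3‖R_L = 2681 Ω.
Below node A the resistance is R2 + (R3‖R_L) = 63580 Ω, so V_A = 14.8 × 63580/63680 = 14.78 V.
Then V_B = V_A × (R3‖R_L)/(R2 + R3‖R_L) = 14.78 × 2681/63580 = 0.623 V.

V ≈ 0.623 V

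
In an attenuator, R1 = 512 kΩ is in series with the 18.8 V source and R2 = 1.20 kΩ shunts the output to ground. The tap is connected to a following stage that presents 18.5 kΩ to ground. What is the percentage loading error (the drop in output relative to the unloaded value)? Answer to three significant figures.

6.08 %

The divider's output (Thévenin) resistance is R1‖R2 = 1.197 kΩ.
Fractional drop under load = R_th/(R_th + R_L) = 1.197 / (1.197 + 18.5) = 0.06078.
So the output falls by 6.08 %.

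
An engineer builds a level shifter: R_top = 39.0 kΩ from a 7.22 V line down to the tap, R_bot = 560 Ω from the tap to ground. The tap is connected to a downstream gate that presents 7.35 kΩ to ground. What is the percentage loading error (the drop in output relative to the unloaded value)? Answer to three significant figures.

The divider's output (Thévenin) resistance is R_top‖R_bot = 552.1 Ω.
Fractional drop under load = R_th/(R_th + R_L) = 552.1 / (552.1 + 7350) = 0.06986.
So the output falls by 6.99 %.

6.99 %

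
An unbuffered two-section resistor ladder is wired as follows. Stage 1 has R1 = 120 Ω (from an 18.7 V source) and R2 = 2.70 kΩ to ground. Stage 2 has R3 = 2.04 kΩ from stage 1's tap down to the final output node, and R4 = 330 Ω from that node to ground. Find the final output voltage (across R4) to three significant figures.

Stage 2 presents R3+R4 = 2370 Ω as a load on stage 1's tap.
Stage 1's lower leg becomes R2‖(R3+R4) = 1262 Ω, so V_mid = 18.7 × 1262/1382 = 17.08 V.
Stage 2 is itself unloaded: V_out = V_mid × R4/(R3+R4) = 17.08 × 330/2370 = 2.38 V.

V_out ≈ 2.38 V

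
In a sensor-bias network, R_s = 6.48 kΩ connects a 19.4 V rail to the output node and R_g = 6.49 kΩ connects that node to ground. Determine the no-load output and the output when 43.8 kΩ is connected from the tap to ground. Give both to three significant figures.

Unloaded: 9.71 V; loaded: 9.04 V

Open-circuit: V = 19.4 × 6.49/(6.48 + 6.49) = 9.71 V.
With the load, R_g becomes R_g‖R_L = 5.652 kΩ, so V = 19.4 × 5.652/12.13 = 9.04 V.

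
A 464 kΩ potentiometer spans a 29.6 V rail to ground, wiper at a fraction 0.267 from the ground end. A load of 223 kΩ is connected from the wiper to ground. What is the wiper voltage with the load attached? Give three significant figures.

The wiper splits the pot into (1−α)R = 340.1 kΩ above and αR = 123.9 kΩ below.
Lower section ‖ load = 79.64 kΩ.
V_wiper = 29.6 × 79.64/(340.1 + 79.64) = 5.62 V.

V ≈ 5.62 V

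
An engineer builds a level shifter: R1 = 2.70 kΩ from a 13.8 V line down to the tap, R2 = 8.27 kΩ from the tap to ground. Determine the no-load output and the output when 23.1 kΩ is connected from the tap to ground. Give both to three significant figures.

Unloaded: 10.4 V; loaded: 9.56 V

Open-circuit: V = 13.8 × 8.27/(2.70 + 8.27) = 10.4 V.
With the load, R2 becomes R2‖R_L = 6.090 kΩ, so V = 13.8 × 6.090/8.790 = 9.56 V.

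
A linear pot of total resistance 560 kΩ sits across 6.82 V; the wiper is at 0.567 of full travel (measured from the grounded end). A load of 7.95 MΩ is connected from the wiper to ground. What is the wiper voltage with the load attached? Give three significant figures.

V ≈ 3.80 V

The wiper splits the pot into (1−α)R = 242.5 kΩ above and αR = 317.5 kΩ below.
Lower section ‖ load = 305.3 kΩ.
V_wiper = 6.82 × 305.3/(242.5 + 305.3) = 3.80 V.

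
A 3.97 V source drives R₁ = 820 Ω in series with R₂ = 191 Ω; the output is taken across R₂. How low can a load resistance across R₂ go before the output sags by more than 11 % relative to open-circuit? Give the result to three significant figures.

Output resistance R_th = R₁‖R₂ = (820 × 191)/1011 = 154.9 Ω.
The fractional drop is R_th/(R_th + R_L); requiring this ≤ 0.110 gives R_L ≥ R_th(1/0.110 − 1) = 154.9 × 8.091 = 1.25 kΩ.

R_L(min) ≈ 1.25 kΩ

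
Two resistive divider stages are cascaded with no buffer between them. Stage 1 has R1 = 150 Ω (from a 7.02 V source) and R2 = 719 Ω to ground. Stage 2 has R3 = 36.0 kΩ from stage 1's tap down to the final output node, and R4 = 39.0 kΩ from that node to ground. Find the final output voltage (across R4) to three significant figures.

Stage 2 presents R3+R4 = 75000 Ω as a load on stage 1's tap.
Stage 1's lower leg becomes R2‖(R3+R4) = 712.2 Ω, so V_mid = 7.02 × 712.2/862.2 = 5.799 V.
Stage 2 is itself unloaded: V_out = V_mid × R4/(R3+R4) = 5.799 × 39000/75000 = 3.02 V.

V_out ≈ 3.02 V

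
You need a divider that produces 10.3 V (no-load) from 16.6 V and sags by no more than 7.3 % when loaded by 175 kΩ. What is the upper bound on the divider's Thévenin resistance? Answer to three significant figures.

Loading drop = R_th/(R_th + R_L) ≤ 0.0730, so R_th ≤ R_L · ε/(1−ε) = 175 kΩ × 0.0730/0.9270 = 13.8 kΩ.
(Any R1, R2 with R2/(R1+R2) = 0.620 and R1‖R2 ≤ 13.8 kΩ will meet the spec.)

R_th ≤ 13.8 kΩ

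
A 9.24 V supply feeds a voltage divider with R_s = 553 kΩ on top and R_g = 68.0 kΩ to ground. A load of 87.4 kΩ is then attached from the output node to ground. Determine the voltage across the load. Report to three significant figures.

The load sits in parallel with R_g: R_g‖R_L = (68.0 × 87.4) / (68.0 + 87.4) = 38.24 kΩ.
V_out = 9.24 × 38.24 / (553 + 38.24) = 9.24 × 38.24/591.2 = 0.598 V.

V_out ≈ 0.598 V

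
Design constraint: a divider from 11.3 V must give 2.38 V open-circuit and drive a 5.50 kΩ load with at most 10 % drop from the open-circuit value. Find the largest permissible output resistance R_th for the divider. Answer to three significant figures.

Loading drop = R_th/(R_th + R_L) ≤ 0.100, so R_th ≤ R_L · ε/(1−ε) = 5.50 kΩ × 0.100/0.9000 = 611 Ω.
(Any R1, R2 with R2/(R1+R2) = 0.211 and R1‖R2 ≤ 611 Ω will meet the spec.)

R_th ≤ 611 Ω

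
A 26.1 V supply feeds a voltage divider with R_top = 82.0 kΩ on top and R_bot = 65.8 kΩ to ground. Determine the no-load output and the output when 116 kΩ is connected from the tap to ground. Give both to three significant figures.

Open-circuit: V = 26.1 × 65.8/(82.0 + 65.8) = 11.6 V.
With the load, R_bot becomes R_bot‖R_L = 41.98 kΩ, so V = 26.1 × 41.98/124.0 = 8.84 V.

Unloaded: 11.6 V; loaded: 8.84 V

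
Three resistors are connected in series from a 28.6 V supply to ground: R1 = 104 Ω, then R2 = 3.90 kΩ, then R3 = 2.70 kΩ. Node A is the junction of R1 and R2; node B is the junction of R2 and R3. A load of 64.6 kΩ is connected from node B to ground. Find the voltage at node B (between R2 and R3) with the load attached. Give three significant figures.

At node B, R3 is in parallel with the load: R3‖R_L = 2592 Ω.
Below node A the resistance is R2 + (R3‖R_L) = 6492 Ω, so V_A = 28.6 × 6492/6596 = 28.15 V.
Then V_B = V_A × (R3‖R_L)/(R2 + R3‖R_L) = 28.15 × 2592/6492 = 11.2 V.

V ≈ 11.2 V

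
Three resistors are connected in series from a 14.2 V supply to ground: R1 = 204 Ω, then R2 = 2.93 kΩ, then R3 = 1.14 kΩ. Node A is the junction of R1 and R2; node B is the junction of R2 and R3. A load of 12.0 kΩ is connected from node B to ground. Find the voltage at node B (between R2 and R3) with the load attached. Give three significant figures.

At node B, R3 is in parallel with the load: R3‖R_L = 1041 Ω.
Below node A the resistance is R2 + (R3‖R_L) = 3971 Ω, so V_A = 14.2 × 3971/4175 = 13.51 V.
Then V_B = V_A × (R3‖R_L)/(R2 + R3‖R_L) = 13.51 × 1041/3971 = 3.54 V.

V ≈ 3.54 V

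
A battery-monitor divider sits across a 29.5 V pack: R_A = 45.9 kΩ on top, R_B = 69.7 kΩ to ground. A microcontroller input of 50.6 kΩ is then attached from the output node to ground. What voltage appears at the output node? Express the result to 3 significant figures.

V_out ≈ 11.5 V

The load sits in parallel with R_B: R_B‖R_L = (69.7 × 50.6) / (69.7 + 50.6) = 29.32 kΩ.
V_out = 29.5 × 29.32 / (45.9 + 29.32) = 29.5 × 29.32/75.22 = 11.5 V.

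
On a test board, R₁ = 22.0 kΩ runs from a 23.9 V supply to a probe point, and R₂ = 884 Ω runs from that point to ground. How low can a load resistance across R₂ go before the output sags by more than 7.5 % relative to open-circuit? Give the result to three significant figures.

Output resistance R_th = R₁‖R₂ = (22000 × 884)/22880 = 849.9 Ω.
The fractional drop is R_th/(R_th + R_L); requiring this ≤ 0.0750 gives R_L ≥ R_th(1/0.0750 − 1) = 849.9 × 12.33 = 10.5 kΩ.

R_L(min) ≈ 10.5 kΩ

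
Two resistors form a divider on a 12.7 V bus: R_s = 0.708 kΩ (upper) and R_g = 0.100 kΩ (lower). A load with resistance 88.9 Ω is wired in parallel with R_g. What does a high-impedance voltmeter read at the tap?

The load sits in parallel with R_g: R_g‖R_L = (100 × 88.9) / (100 + 88.9) = 47.06 Ω.
V_out = 12.7 × 47.06 / (708 + 47.06) = 12.7 × 47.06/755.1 = 0.792 V.

V_out ≈ 0.792 V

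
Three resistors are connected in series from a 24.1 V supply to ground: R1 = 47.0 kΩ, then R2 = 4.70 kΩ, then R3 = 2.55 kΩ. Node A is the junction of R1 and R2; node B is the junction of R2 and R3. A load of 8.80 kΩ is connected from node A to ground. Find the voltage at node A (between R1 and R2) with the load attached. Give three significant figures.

Below node A the series string R2+R3 = 7.250 kΩ sits in parallel with the 8.80 kΩ load: 3.975 kΩ.
V_A = 24.1 × 3.975/(47.0 + 3.975) = 1.88 V.

V ≈ 1.88 V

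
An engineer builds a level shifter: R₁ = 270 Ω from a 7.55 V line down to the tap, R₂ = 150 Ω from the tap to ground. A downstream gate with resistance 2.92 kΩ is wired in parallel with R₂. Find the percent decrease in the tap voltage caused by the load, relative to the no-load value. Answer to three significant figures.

3.20 %

The divider's output (Thévenin) resistance is R₁‖R₂ = 96.43 Ω.
Fractional drop under load = R_th/(R_th + R_L) = 96.43 / (96.43 + 2920) = 0.03197.
So the output falls by 3.20 %.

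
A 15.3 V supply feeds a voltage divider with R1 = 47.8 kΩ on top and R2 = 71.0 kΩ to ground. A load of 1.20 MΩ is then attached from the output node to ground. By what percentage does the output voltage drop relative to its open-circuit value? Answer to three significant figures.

2.33 %

The divider's output (Thévenin) resistance is R1‖R2 = 28.57 kΩ.
Fractional drop under load = R_th/(R_th + R_L) = 28.57 / (28.57 + 1200) = 0.02325.
So the output falls by 2.33 %.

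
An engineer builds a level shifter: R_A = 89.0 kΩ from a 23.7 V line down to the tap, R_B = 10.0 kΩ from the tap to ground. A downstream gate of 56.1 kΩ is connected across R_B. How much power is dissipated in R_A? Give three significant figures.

Total resistance from the source is R_A + (R_B‖R_L) = 97.49 kΩ, so I = 23.7/97.49 kΩ = 0.2431 mA.
P = I²·R_A = (0.2431 mA)² × 89.0 kΩ = 5.26 mW.

P ≈ 5.26 mW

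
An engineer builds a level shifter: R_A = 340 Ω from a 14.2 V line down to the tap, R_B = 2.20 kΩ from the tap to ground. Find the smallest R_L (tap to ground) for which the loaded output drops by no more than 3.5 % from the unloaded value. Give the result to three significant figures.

R_L(min) ≈ 8.12 kΩ

Output resistance R_th = R_A‖R_B = (340 × 2200)/2540 = 294.5 Ω.
The fractional drop is R_th/(R_th + R_L); requiring this ≤ 0.0350 gives R_L ≥ R_th(1/0.0350 − 1) = 294.5 × 27.57 = 8.12 kΩ.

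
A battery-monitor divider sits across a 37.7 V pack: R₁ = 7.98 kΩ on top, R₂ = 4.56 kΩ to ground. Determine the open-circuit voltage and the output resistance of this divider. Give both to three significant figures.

V_th = 13.7 V, R_th = 2.90 kΩ

V_th is the open-circuit tap voltage: 37.7 × 4.56/(7.98 + 4.56) = 13.7 V.
With the supply zeroed, R₁ and R₂ appear in parallel from the tap: R_th = R₁‖R₂ = (7.98 × 4.56)/12.54 = 2.90 kΩ.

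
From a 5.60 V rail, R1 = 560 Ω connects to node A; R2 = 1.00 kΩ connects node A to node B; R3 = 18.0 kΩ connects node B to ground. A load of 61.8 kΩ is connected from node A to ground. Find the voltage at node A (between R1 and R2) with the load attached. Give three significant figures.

Below node A the series string R2+R3 = 19000 Ω sits in parallel with the 61800 Ω load: 14530 Ω.
V_A = 5.60 × 14530/(560 + 14530) = 5.39 V.

V ≈ 5.39 V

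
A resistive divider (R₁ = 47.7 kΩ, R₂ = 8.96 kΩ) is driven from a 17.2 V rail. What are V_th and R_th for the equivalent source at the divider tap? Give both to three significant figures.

V_th is the open-circuit tap voltage: 17.2 × 8.96/(47.7 + 8.96) = 2.72 V.
With the supply zeroed, R₁ and R₂ appear in parallel from the tap: R_th = R₁‖R₂ = (47.7 × 8.96)/56.66 = 7.54 kΩ.

V_th = 2.72 V, R_th = 7.54 kΩ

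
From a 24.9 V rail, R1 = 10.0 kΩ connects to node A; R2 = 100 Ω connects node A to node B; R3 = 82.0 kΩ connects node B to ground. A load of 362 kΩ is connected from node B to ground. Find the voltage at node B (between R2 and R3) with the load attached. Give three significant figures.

V ≈ 21.6 V

At node B, R3 is in parallel with the load: R3‖R_L = 66860 Ω.
Below node A the resistance is R2 + (R3‖R_L) = 66960 Ω, so V_A = 24.9 × 66960/76960 = 21.66 V.
Then V_B = V_A × (R3‖R_L)/(R2 + R3‖R_L) = 21.66 × 66860/66960 = 21.6 V.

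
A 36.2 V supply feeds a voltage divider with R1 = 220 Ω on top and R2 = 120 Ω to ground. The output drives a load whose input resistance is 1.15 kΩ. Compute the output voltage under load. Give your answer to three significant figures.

V_out ≈ 12.0 V

The load sits in parallel with R2: R2‖R_L = (120 × 1150) / (120 + 1150) = 108.7 Ω.
V_out = 36.2 × 108.7 / (220 + 108.7) = 36.2 × 108.7/328.7 = 12.0 V.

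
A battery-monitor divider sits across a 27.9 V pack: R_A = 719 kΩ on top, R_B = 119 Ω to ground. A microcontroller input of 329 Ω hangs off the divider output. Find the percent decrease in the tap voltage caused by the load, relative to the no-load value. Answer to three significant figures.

26.6 %

Unloaded V = 27.9 × 119/719100 = 0.004617 V.
Loaded: R_B‖R_L = 87.39 Ω, giving V = 27.9 × 87.39/719100 = 0.003391 V.
Drop = (0.004617 − 0.003391) / 0.004617 = 26.6 %.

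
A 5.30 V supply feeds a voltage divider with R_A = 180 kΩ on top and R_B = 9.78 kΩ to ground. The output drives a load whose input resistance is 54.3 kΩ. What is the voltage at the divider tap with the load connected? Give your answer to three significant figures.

The load sits in parallel with R_B: R_B‖R_L = (9.78 × 54.3) / (9.78 + 54.3) = 8.287 kΩ.
V_out = 5.30 × 8.287 / (180 + 8.287) = 5.30 × 8.287/188.3 = 0.233 V.
(Unloaded it would have been 0.273 V.)

V_out ≈ 0.233 V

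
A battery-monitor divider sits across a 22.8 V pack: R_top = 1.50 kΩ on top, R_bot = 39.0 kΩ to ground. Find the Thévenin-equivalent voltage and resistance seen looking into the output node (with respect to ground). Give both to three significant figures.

V_th = 22.0 V, R_th = 1.44 kΩ

V_th is the open-circuit tap voltage: 22.8 × 39.0/(1.50 + 39.0) = 22.0 V.
With the supply zeroed, R_top and R_bot appear in parallel from the tap: R_th = R_top‖R_bot = (1.50 × 39.0)/40.50 = 1.44 kΩ.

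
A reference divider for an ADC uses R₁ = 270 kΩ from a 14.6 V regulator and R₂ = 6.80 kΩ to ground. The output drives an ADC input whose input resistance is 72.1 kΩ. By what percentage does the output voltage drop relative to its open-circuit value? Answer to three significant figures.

8.42 %

The divider's output (Thévenin) resistance is R₁‖R₂ = 6.633 kΩ.
Fractional drop under load = R_th/(R_th + R_L) = 6.633 / (6.633 + 72.1) = 0.08425.
So the output falls by 8.42 %.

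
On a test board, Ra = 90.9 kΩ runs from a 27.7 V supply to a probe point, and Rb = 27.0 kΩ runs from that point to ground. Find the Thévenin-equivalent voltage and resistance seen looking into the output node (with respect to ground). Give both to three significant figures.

V_th is the open-circuit tap voltage: 27.7 × 27.0/(90.9 + 27.0) = 6.34 V.
With the supply zeroed, Ra and Rb appear in parallel from the tap: R_th = Ra‖Rb = (90.9 × 27.0)/117.9 = 20.8 kΩ.

V_th = 6.34 V, R_th = 20.8 kΩ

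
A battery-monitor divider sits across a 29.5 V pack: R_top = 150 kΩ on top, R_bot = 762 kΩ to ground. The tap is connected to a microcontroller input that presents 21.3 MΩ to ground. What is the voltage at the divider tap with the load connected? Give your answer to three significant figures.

The load sits in parallel with R_bot: R_bot‖R_L = (762 × 21300) / (762 + 21300) = 735.7 kΩ.
V_out = 29.5 × 735.7 / (150 + 735.7) = 29.5 × 735.7/885.7 = 24.5 V.

V_out ≈ 24.5 V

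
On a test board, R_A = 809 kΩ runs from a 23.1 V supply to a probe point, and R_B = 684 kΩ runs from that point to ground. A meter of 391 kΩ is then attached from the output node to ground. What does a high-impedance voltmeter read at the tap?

V_out ≈ 5.43 V

The load sits in parallel with R_B: R_B‖R_L = (684 × 391) / (684 + 391) = 248.8 kΩ.
V_out = 23.1 × 248.8 / (809 + 248.8) = 23.1 × 248.8/1058 = 5.43 V.
(Unloaded it would have been 10.6 V.)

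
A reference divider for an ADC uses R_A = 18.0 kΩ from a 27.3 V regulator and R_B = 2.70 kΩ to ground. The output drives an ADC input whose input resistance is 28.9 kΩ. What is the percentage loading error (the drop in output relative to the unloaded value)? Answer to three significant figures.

The divider's output (Thévenin) resistance is R_A‖R_B = 2.348 kΩ.
Fractional drop under load = R_th/(R_th + R_L) = 2.348 / (2.348 + 28.9) = 0.07514.
So the output falls by 7.51 %.

7.51 %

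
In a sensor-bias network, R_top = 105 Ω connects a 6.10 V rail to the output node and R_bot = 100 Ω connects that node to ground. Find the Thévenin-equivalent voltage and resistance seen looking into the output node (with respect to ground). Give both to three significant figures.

V_th = 2.98 V, R_th = 51.2 Ω

V_th is the open-circuit tap voltage: 6.10 × 100/(105 + 100) = 2.98 V.
With the supply zeroed, R_top and R_bot appear in parallel from the tap: R_th = R_top‖R_bot = (105 × 100)/205.0 = 51.2 Ω.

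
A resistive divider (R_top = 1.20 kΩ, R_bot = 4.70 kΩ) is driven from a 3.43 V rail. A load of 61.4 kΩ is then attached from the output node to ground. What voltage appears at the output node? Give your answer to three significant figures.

The load sits in parallel with R_bot: R_bot‖R_L = (4.70 × 61.4) / (4.70 + 61.4) = 4.366 kΩ.
V_out = 3.43 × 4.366 / (1.20 + 4.366) = 3.43 × 4.366/5.566 = 2.69 V.
(Unloaded it would have been 2.73 V.)

V_out ≈ 2.69 V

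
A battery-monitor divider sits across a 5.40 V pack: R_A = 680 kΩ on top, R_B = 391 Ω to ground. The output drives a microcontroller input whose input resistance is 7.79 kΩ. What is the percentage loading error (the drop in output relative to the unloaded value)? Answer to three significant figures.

4.78 %

The divider's output (Thévenin) resistance is R_A‖R_B = 390.8 Ω.
Fractional drop under load = R_th/(R_th + R_L) = 390.8 / (390.8 + 7790) = 0.04777.
So the output falls by 4.78 %.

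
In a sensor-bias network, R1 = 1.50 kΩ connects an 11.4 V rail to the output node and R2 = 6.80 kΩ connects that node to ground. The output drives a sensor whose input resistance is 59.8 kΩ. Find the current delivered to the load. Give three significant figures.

I_L ≈ 0.153 mA

R2‖R_L = 6.106 kΩ; V_out = 11.4 × 6.106/7.606 = 9.152 V.
I_L = V_out / R_L = 9.152 / 59.8 kΩ = 0.153 mA.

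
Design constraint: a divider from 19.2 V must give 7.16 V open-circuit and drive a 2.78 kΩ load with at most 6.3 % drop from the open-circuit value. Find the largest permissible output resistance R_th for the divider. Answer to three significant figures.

Loading drop = R_th/(R_th + R_L) ≤ 0.0630, so R_th ≤ R_L · ε/(1−ε) = 2.78 kΩ × 0.0630/0.9370 = 187 Ω.

R_th ≤ 187 Ω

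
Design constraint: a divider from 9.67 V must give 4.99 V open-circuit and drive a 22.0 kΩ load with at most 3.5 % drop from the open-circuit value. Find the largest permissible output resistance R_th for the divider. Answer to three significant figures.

R_th ≤ 798 Ω

Loading drop = R_th/(R_th + R_L) ≤ 0.0350, so R_th ≤ R_L · ε/(1−ε) = 22.0 kΩ × 0.0350/0.9650 = 798 Ω.
(Any R1, R2 with R2/(R1+R2) = 0.516 and R1‖R2 ≤ 798 Ω will meet the spec.)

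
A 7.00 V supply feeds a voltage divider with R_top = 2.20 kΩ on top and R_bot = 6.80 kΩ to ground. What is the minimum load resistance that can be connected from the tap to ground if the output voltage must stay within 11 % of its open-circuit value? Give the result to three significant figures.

Output resistance R_th = R_top‖R_bot = (2.20 × 6.80)/9.000 = 1.662 kΩ.
The fractional drop is R_th/(R_th + R_L); requiring this ≤ 0.110 gives R_L ≥ R_th(1/0.110 − 1) = 1.662 × 8.091 = 13.4 kΩ.

R_L(min) ≈ 13.4 kΩ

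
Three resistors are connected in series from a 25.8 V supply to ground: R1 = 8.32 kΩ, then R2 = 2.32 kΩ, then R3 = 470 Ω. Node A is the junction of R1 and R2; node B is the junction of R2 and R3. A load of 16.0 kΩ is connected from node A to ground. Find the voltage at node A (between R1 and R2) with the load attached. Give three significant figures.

Below node A the series string R2+R3 = 2790 Ω sits in parallel with the 16000 Ω load: 2376 Ω.
V_A = 25.8 × 2376/(8320 + 2376) = 5.73 V.

V ≈ 5.73 V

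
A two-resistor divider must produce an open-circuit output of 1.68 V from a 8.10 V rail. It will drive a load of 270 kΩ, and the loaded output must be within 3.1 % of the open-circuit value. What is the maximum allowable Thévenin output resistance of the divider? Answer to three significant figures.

R_th ≤ 8.64 kΩ

Loading drop = R_th/(R_th + R_L) ≤ 0.0310, so R_th ≤ R_L · ε/(1−ε) = 270 kΩ × 0.0310/0.9690 = 8.64 kΩ.
(Any R1, R2 with R2/(R1+R2) = 0.207 and R1‖R2 ≤ 8.64 kΩ will meet the spec.)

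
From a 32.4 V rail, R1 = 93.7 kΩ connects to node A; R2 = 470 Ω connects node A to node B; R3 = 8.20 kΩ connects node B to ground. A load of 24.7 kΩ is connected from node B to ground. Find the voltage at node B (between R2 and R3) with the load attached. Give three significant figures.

At node B, R3 is in parallel with the load: R3‖R_L = 6156 Ω.
Below node A the resistance is R2 + (R3‖R_L) = 6626 Ω, so V_A = 32.4 × 6626/100300 = 2.140 V.
Then V_B = V_A × (R3‖R_L)/(R2 + R3‖R_L) = 2.140 × 6156/6626 = 1.99 V.

V ≈ 1.99 V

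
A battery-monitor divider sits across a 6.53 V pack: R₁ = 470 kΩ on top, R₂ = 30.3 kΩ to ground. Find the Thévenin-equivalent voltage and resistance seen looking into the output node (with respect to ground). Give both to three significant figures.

V_th = 0.395 V, R_th = 28.5 kΩ

V_th is the open-circuit tap voltage: 6.53 × 30.3/(470 + 30.3) = 0.395 V.
With the supply zeroed, R₁ and R₂ appear in parallel from the tap: R_th = R₁‖R₂ = (470 × 30.3)/500.3 = 28.5 kΩ.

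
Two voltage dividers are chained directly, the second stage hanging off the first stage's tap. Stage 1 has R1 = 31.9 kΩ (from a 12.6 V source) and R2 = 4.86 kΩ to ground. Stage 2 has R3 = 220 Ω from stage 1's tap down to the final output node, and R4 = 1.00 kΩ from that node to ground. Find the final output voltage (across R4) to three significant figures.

V_out ≈ 0.306 V

Stage 2 presents R3+R4 = 1220 Ω as a load on stage 1's tap.
Stage 1's lower leg becomes R2‖(R3+R4) = 975.2 Ω, so V_mid = 12.6 × 975.2/32880 = 0.3738 V.
Stage 2 is itself unloaded: V_out = V_mid × R4/(R3+R4) = 0.3738 × 1000/1220 = 0.306 V.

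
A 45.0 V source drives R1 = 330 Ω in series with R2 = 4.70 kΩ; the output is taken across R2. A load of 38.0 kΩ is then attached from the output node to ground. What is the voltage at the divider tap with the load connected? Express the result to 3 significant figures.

V_out ≈ 41.7 V

The load sits in parallel with R2: R2‖R_L = (4700 × 38000) / (4700 + 38000) = 4183 Ω.
V_out = 45.0 × 4183 / (330 + 4183) = 45.0 × 4183/4513 = 41.7 V.
(Unloaded it would have been 42.0 V.)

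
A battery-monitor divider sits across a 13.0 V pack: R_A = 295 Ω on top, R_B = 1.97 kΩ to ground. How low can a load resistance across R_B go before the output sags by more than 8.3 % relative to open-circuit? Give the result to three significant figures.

R_L(min) ≈ 2.83 kΩ

Output resistance R_th = R_A‖R_B = (295 × 1970)/2265 = 256.6 Ω.
The fractional drop is R_th/(R_th + R_L); requiring this ≤ 0.0830 gives R_L ≥ R_th(1/0.0830 − 1) = 256.6 × 11.05 = 2.83 kΩ.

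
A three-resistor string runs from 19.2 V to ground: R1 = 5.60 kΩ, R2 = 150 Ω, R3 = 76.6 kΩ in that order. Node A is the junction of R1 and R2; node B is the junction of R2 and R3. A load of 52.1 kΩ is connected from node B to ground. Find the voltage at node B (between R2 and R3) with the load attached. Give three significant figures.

V ≈ 16.2 V

At node B, R3 is in parallel with the load: R3‖R_L = 31010 Ω.
Below node A the resistance is R2 + (R3‖R_L) = 31160 Ω, so V_A = 19.2 × 31160/36760 = 16.28 V.
Then V_B = V_A × (R3‖R_L)/(R2 + R3‖R_L) = 16.28 × 31010/31160 = 16.2 V.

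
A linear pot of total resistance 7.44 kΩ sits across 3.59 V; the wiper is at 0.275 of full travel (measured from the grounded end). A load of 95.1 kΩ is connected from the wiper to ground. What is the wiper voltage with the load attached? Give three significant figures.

The wiper splits the pot into (1−α)R = 5.394 kΩ above and αR = 2.046 kΩ below.
Lower section ‖ load = 2.003 kΩ.
V_wiper = 3.59 × 2.003/(5.394 + 2.003) = 0.972 V.

V ≈ 0.972 V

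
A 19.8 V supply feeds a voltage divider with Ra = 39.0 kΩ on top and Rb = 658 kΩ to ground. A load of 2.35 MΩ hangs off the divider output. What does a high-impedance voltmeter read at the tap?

The load sits in parallel with Rb: Rb‖R_L = (658 × 2350) / (658 + 2350) = 514.1 kΩ.
V_out = 19.8 × 514.1 / (39.0 + 514.1) = 19.8 × 514.1/553.1 = 18.4 V.

V_out ≈ 18.4 V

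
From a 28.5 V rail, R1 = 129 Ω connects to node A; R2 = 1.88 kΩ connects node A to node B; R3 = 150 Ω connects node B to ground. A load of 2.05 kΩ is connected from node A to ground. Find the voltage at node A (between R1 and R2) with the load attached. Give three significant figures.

Below node A the series string R2+R3 = 2030 Ω sits in parallel with the 2050 Ω load: 1020 Ω.
V_A = 28.5 × 1020/(129 + 1020) = 25.3 V.

V ≈ 25.3 V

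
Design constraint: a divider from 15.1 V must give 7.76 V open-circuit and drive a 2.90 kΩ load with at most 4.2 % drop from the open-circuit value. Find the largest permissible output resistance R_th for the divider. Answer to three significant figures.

Loading drop = R_th/(R_th + R_L) ≤ 0.0420, so R_th ≤ R_L · ε/(1−ε) = 2.90 kΩ × 0.0420/0.9580 = 127 Ω.

R_th ≤ 127 Ω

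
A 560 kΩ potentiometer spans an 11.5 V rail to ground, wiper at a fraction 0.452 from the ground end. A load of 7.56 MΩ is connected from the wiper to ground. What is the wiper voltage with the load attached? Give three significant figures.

V ≈ 5.10 V

The wiper splits the pot into (1−α)R = 306.9 kΩ above and αR = 253.1 kΩ below.
Lower section ‖ load = 244.9 kΩ.
V_wiper = 11.5 × 244.9/(306.9 + 244.9) = 5.10 V.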